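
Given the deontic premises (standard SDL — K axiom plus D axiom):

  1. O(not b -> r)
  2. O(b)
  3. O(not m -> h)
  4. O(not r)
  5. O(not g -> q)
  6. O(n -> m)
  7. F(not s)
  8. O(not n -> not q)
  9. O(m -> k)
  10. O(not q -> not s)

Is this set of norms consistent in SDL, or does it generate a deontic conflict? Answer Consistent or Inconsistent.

Premise 1 is O(not b -> r), but O(not b) is not derivable from the premises, so it does not yield O(r).
So O(r) is not derivable, and the apparent clash with O(not r) does not arise.
A world satisfying every obligation exists (e.g. b=true, g=false, h=false, k=true, m=true, n=true, q=true, r=false, s=true); no atom is both obligatory and forbidden, so the set is consistent.

Consistent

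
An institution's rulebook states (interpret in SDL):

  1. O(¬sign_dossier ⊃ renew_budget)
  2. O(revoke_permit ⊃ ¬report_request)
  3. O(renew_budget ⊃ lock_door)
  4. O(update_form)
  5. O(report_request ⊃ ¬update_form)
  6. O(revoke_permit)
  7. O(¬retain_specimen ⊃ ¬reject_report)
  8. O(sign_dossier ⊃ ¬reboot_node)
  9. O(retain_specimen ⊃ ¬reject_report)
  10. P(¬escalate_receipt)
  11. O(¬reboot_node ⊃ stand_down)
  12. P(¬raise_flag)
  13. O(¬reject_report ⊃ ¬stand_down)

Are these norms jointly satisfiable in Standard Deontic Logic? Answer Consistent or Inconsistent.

Premise 5 is O(report_request ⊃ ¬update_form), but O(report_request) is not derivable from the premises, so it does not yield O(¬update_form).
So O(¬update_form) is not derivable, and the apparent clash with O(update_form) does not arise.
A world satisfying every obligation exists (e.g. escalate_receipt=false, lock_door=true, raise_flag=false, reboot_node=true, reject_report=false, renew_budget=true, report_request=false, retain_specimen=false, revoke_permit=true, sign_dossier=false, stand_down=false, update_form=true); no atom is both obligatory and forbidden, so the set is consistent.

Consistent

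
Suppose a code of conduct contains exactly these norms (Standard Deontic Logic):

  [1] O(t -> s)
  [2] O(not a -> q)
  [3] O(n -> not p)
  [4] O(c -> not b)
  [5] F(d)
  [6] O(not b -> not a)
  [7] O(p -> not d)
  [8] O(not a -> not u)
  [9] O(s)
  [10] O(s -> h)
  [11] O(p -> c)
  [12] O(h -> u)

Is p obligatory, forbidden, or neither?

Forbidden

Premise 9 gives O(s).
From O(s) and premise 10, O(s -> h), we obtain O(h).
Premise 12 is O(h -> u); since O(h), deontic closure gives O(u).
The contrapositive of premise 8 (O(not a -> not u)) is O(u -> a), and O(u) is already established, so O(a).
Premise 6 is O(not b -> not a); contrapositively O(a -> b). Since O(a) holds, K gives O(b).
Premise 4, O(c -> not b), contraposes to O(b -> not c); with O(b) we get O(not c).
The contrapositive of premise 11 (O(p -> c)) is O(not c -> not p), and O(not c) is already established, so O(not p).
Premises 1, 2, 3, 5, 7 do not contribute to this derivation.
Thus O(not p), which is F(p): p is forbidden.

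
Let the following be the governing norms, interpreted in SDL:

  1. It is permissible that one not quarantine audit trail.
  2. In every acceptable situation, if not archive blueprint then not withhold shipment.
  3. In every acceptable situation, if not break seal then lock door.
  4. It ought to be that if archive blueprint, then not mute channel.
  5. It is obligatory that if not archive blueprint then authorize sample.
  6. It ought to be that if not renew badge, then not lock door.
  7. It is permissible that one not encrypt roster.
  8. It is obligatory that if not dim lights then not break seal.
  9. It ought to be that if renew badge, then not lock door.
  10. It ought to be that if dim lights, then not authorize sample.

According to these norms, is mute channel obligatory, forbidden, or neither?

Forbidden

By case analysis on renew_badge: premise 9 gives O(renew_badge → ¬lock_door) and premise 6 gives O(¬renew_badge → ¬lock_door), so O(¬lock_door) either way.
Premise 3, O(¬break_seal → lock_door), contraposes to O(¬lock_door → break_seal); with O(¬lock_door) we get O(break_seal).
Premise 8, O(¬dim_lights → ¬break_seal), contraposes to O(break_seal → dim_lights); with O(break_seal) we get O(dim_lights).
Premise 10 is O(dim_lights → ¬authorize_sample); since O(dim_lights), deontic closure gives O(¬authorize_sample).
Premise 5, O(¬archive_blueprint → authorize_sample), contraposes to O(¬authorize_sample → archive_blueprint); with O(¬authorize_sample) we get O(archive_blueprint).
Premise 4 is O(archive_blueprint → ¬mute_channel); since O(archive_blueprint), deontic closure gives O(¬mute_channel).
Premises 1, 2, 7 do not contribute to this derivation.
Thus O(¬mute_channel), which is F(mute_channel): mute_channel is forbidden.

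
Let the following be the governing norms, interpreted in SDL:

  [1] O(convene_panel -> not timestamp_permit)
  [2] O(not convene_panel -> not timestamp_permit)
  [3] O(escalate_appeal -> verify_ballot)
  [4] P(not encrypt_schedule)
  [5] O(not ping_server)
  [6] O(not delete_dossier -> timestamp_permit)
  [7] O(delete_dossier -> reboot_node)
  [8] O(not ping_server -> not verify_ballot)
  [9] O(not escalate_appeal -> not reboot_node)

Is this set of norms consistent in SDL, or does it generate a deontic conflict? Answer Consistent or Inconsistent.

Inconsistent

Premises 2 and 1 are O(not convene_panel -> not timestamp_permit) and O(convene_panel -> not timestamp_permit); every ideal world satisfies not convene_panel or convene_panel, so in either case not timestamp_permit holds — hence O(not timestamp_permit).
Premise 6, O(not delete_dossier -> timestamp_permit), contraposes to O(not timestamp_permit -> delete_dossier); with O(not timestamp_permit) we get O(delete_dossier).
Premise 7 is O(delete_dossier -> reboot_node); since O(delete_dossier), deontic closure gives O(reboot_node).
Premise 9, O(not escalate_appeal -> not reboot_node), contraposes to O(reboot_node -> escalate_appeal); with O(reboot_node) we get O(escalate_appeal).
From O(escalate_appeal) and premise 3, O(escalate_appeal -> verify_ballot), we obtain O(verify_ballot).
The contrapositive of premise 8 (O(not ping_server -> not verify_ballot)) is O(verify_ballot -> ping_server), and O(verify_ballot) is already established, so O(ping_server).
But premise 5 directly asserts O(not ping_server).
We now have both O(ping_server) and O(not ping_server) — ping_server is simultaneously obligatory and forbidden, violating the D-axiom.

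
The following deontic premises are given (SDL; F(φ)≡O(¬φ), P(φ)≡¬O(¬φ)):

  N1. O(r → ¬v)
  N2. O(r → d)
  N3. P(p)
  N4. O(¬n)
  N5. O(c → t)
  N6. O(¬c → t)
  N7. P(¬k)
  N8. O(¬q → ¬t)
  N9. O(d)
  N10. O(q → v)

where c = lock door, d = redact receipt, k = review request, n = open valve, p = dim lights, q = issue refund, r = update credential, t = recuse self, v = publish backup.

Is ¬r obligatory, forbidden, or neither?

Obligatory

Premises 6 and 5 cover both cases: O(¬c → t) and O(c → t). Since ¬c ∨ c is a tautology, O(t) follows.
Premise 8 is O(¬q → ¬t); contrapositively O(t → q). Since O(t) holds, K gives O(q).
Applying K to premise 10 (O(q → v)) and O(q) yields O(v).
The contrapositive of premise 1 (O(r → ¬v)) is O(v → ¬r), and O(v) is already established, so O(¬r).
Premises 2, 3, 4, 7, 9 do not contribute to this derivation.
Hence ¬r is obligatory.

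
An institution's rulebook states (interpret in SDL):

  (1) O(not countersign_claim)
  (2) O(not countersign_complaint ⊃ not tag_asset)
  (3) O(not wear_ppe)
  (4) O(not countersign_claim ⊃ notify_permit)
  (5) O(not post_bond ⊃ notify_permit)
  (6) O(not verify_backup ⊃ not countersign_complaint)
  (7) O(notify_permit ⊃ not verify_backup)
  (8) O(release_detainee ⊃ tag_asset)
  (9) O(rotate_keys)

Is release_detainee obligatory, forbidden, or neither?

Forbidden

Premise 1 gives O(not countersign_claim).
With premise 4, O(not countersign_claim ⊃ notify_permit), the K-axiom yields O(notify_permit).
From O(notify_permit) and premise 7, O(notify_permit ⊃ not verify_backup), we obtain O(not verify_backup).
Applying K to premise 6 (O(not verify_backup ⊃ not countersign_complaint)) and O(not verify_backup) yields O(not countersign_complaint).
From O(not countersign_complaint) and premise 2, O(not countersign_complaint ⊃ not tag_asset), we obtain O(not tag_asset).
Premise 8, O(release_detainee ⊃ tag_asset), contraposes to O(not tag_asset ⊃ not release_detainee); with O(not tag_asset) we get O(not release_detainee).
Premises 3, 5, 9 do not contribute to this derivation.
Thus O(not release_detainee), which is F(release_detainee): release_detainee is forbidden.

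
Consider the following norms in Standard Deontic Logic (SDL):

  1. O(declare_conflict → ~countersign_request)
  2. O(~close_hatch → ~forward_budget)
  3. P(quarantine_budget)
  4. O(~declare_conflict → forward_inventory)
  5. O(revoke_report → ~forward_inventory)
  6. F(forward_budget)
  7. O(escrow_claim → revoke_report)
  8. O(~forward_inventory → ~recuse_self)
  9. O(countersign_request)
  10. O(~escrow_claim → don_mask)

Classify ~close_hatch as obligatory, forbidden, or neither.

Neither

Premise 2 is O(~close_hatch → ~forward_budget); even if O(~forward_budget) held, inferring O(~close_hatch) would be affirming the consequent — invalid.
No premise or chain of K-axiom applications forces O(~close_hatch), and none forces O(close_hatch). So ~close_hatch is neither obligatory nor forbidden under these norms.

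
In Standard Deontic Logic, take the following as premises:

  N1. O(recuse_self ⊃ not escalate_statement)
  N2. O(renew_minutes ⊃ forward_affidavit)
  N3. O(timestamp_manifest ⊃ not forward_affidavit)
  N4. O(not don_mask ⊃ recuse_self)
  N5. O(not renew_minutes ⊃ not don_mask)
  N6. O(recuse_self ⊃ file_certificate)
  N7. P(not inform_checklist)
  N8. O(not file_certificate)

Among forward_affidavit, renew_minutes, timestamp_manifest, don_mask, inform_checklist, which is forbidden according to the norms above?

timestamp_manifest

From premise 8 we have O(not file_certificate).
Premise 6, O(recuse_self ⊃ file_certificate), contraposes to O(not file_certificate ⊃ not recuse_self); with O(not file_certificate) we get O(not recuse_self).
The contrapositive of premise 4 (O(not don_mask ⊃ recuse_self)) is O(not recuse_self ⊃ don_mask), and O(not recuse_self) is already established, so O(don_mask).
Premise 5, O(not renew_minutes ⊃ not don_mask), contraposes to O(don_mask ⊃ renew_minutes); with O(don_mask) we get O(renew_minutes).
Applying K to premise 2 (O(renew_minutes ⊃ forward_affidavit)) and O(renew_minutes) yields O(forward_affidavit).
Premise 3 is O(timestamp_manifest ⊃ not forward_affidavit); contrapositively O(forward_affidavit ⊃ not timestamp_manifest). Since O(forward_affidavit) holds, K gives O(not timestamp_manifest).
So O(not timestamp_manifest) holds, i.e. timestamp_manifest is forbidden. None of the other listed options is forbidden under the premises.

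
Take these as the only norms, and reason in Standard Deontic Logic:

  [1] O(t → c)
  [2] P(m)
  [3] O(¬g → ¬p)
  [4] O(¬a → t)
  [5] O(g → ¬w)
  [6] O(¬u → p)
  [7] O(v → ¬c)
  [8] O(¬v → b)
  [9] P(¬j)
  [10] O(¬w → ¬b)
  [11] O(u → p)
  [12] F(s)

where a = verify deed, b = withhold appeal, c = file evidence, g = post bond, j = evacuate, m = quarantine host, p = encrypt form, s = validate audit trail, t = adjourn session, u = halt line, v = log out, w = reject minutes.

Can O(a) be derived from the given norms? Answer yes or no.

Premises 11 and 6 are O(u → p) and O(¬u → p); every ideal world satisfies u or ¬u, so in either case p holds — hence O(p).
The contrapositive of premise 3 (O(¬g → ¬p)) is O(p → g), and O(p) is already established, so O(g).
From O(g) and premise 5, O(g → ¬w), we obtain O(¬w).
Applying K to premise 10 (O(¬w → ¬b)) and O(¬w) yields O(¬b).
Premise 8, O(¬v → b), contraposes to O(¬b → v); with O(¬b) we get O(v).
With premise 7, O(v → ¬c), the K-axiom yields O(¬c).
Premise 1, O(t → c), contraposes to O(¬c → ¬t); with O(¬c) we get O(¬t).
Premise 4 is O(¬a → t); contrapositively O(¬t → a). Since O(¬t) holds, K gives O(a).
Premises 2, 9, 12 do not contribute to this derivation.
So O(a) follows.

Yes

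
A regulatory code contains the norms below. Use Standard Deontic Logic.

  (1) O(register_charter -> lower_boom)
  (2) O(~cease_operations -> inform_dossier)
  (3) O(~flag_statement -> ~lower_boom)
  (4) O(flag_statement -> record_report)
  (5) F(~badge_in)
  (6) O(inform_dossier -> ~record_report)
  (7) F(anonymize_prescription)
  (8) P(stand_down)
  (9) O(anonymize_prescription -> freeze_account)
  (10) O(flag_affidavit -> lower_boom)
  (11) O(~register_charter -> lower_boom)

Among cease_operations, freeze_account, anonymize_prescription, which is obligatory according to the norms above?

cease_operations

Premises 11 and 1 are O(~register_charter -> lower_boom) and O(register_charter -> lower_boom); every ideal world satisfies ~register_charter or register_charter, so in either case lower_boom holds — hence O(lower_boom).
The contrapositive of premise 3 (O(~flag_statement -> ~lower_boom)) is O(lower_boom -> flag_statement), and O(lower_boom) is already established, so O(flag_statement).
From O(flag_statement) and premise 4, O(flag_statement -> record_report), we obtain O(record_report).
Premise 6, O(inform_dossier -> ~record_report), contraposes to O(record_report -> ~inform_dossier); with O(record_report) we get O(~inform_dossier).
Premise 2, O(~cease_operations -> inform_dossier), contraposes to O(~inform_dossier -> cease_operations); with O(~inform_dossier) we get O(cease_operations).
So O(cease_operations) holds — cease_operations is obligatory. None of the other listed options is made obligatory by any chain of premises.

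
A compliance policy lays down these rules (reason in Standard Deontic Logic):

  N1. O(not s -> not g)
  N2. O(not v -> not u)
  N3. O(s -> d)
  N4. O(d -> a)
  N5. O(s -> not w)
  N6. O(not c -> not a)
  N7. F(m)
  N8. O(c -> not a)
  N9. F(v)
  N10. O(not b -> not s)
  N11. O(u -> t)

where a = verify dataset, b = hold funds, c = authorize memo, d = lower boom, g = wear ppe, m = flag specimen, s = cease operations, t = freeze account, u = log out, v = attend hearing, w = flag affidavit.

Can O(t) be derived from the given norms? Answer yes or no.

Premise 11 is O(u -> t), but O(u) is not derivable from the premises, so it does not yield O(t).
No other premise forces O(t). An ideal world satisfying every premise can still have t false, so O(t) is not derivable.

No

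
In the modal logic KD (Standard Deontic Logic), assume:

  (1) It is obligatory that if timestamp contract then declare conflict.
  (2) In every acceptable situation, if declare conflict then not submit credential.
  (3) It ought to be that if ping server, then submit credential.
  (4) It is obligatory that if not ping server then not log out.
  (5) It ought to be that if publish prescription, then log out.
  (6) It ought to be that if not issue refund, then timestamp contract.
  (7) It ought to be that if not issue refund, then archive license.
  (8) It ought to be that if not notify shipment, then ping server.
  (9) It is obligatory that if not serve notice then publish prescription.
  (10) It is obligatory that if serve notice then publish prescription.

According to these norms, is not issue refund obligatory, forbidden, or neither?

By case analysis on ¬serve_notice: premise 9 gives O(¬serve_notice → publish_prescription) and premise 10 gives O(serve_notice → publish_prescription), so O(publish_prescription) either way.
Premise 5 is O(publish_prescription → log_out); since O(publish_prescription), deontic closure gives O(log_out).
The contrapositive of premise 4 (O(¬ping_server → ¬log_out)) is O(log_out → ping_server), and O(log_out) is already established, so O(ping_server).
Applying K to premise 3 (O(ping_server → submit_credential)) and O(ping_server) yields O(submit_credential).
Premise 2, O(declare_conflict → ¬submit_credential), contraposes to O(submit_credential → ¬declare_conflict); with O(submit_credential) we get O(¬declare_conflict).
Premise 1 is O(timestamp_contract → declare_conflict); contrapositively O(¬declare_conflict → ¬timestamp_contract). Since O(¬declare_conflict) holds, K gives O(¬timestamp_contract).
Premise 6, O(¬issue_refund → timestamp_contract), contraposes to O(¬timestamp_contract → issue_refund); with O(¬timestamp_contract) we get O(issue_refund).
Premises 7, 8 do not contribute to this derivation.
Thus O(issue_refund), which is F(¬issue_refund): ¬issue_refund is forbidden.

Forbidden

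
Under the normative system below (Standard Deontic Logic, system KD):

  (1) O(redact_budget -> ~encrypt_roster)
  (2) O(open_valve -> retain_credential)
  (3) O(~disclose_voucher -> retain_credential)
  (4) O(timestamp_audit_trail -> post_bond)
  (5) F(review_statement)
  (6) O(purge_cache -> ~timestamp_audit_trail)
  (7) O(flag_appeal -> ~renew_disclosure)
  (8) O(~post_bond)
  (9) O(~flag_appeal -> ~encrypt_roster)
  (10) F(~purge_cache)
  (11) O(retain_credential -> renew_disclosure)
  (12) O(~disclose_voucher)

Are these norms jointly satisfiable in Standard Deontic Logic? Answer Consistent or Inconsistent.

Consistent

Premise 4 is O(timestamp_audit_trail -> post_bond), but O(timestamp_audit_trail) is not derivable from the premises, so it does not yield O(post_bond).
So O(post_bond) is not derivable, and the apparent clash with O(~post_bond) does not arise.
A world satisfying every obligation exists (e.g. disclose_voucher=false, encrypt_roster=false, flag_appeal=false, open_valve=false, post_bond=false, purge_cache=true, redact_budget=false, renew_disclosure=true, retain_credential=true, review_statement=false, timestamp_audit_trail=false); no atom is both obligatory and forbidden, so the set is consistent.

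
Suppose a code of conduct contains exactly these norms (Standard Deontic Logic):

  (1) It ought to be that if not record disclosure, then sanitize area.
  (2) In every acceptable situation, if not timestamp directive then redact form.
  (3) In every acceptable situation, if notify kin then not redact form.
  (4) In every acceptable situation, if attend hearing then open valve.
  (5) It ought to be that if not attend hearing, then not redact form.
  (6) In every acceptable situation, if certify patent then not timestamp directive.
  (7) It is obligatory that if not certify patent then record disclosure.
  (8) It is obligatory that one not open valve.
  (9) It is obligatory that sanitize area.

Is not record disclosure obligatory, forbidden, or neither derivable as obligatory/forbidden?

Forbidden

Premise 8 gives O(¬open_valve).
Premise 4, O(attend_hearing → open_valve), contraposes to O(¬open_valve → ¬attend_hearing); with O(¬open_valve) we get O(¬attend_hearing).
With premise 5, O(¬attend_hearing → ¬redact_form), the K-axiom yields O(¬redact_form).
Premise 2 is O(¬timestamp_directive → redact_form); contrapositively O(¬redact_form → timestamp_directive). Since O(¬redact_form) holds, K gives O(timestamp_directive).
Premise 6 is O(certify_patent → ¬timestamp_directive); contrapositively O(timestamp_directive → ¬certify_patent). Since O(timestamp_directive) holds, K gives O(¬certify_patent).
Premise 7 is O(¬certify_patent → record_disclosure); since O(¬certify_patent), deontic closure gives O(record_disclosure).
Premises 1, 3, 9 do not contribute to this derivation.
Thus O(record_disclosure), which is F(¬record_disclosure): ¬record_disclosure is forbidden.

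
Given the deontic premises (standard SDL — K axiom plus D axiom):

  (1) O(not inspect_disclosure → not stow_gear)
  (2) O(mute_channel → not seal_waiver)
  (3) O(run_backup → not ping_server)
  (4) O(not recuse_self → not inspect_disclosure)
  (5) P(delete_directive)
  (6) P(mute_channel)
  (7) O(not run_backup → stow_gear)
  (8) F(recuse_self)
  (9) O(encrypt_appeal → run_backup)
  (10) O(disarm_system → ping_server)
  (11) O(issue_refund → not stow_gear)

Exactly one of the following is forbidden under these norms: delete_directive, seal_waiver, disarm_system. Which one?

Premise 8, F(recuse_self), is equivalent to O(not recuse_self).
Applying K to premise 4 (O(not recuse_self → not inspect_disclosure)) and O(not recuse_self) yields O(not inspect_disclosure).
Premise 1 is O(not inspect_disclosure → not stow_gear); since O(not inspect_disclosure), deontic closure gives O(not stow_gear).
Premise 7, O(not run_backup → stow_gear), contraposes to O(not stow_gear → run_backup); with O(not stow_gear) we get O(run_backup).
From O(run_backup) and premise 3, O(run_backup → not ping_server), we obtain O(not ping_server).
Premise 10 is O(disarm_system → ping_server); contrapositively O(not ping_server → not disarm_system). Since O(not ping_server) holds, K gives O(not disarm_system).
So O(not disarm_system) holds, i.e. disarm_system is forbidden. None of the other listed options is forbidden under the premises.

disarm_system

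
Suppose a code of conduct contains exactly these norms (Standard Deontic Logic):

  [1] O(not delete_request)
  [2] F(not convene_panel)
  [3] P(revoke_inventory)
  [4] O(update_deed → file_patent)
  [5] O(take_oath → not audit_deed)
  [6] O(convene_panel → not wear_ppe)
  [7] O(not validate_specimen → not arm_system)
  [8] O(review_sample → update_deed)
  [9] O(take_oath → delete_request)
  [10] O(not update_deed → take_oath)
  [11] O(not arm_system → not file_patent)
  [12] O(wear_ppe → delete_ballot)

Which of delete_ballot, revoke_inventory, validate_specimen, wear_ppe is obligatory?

From premise 1 we have O(not delete_request).
Premise 9, O(take_oath → delete_request), contraposes to O(not delete_request → not take_oath); with O(not delete_request) we get O(not take_oath).
The contrapositive of premise 10 (O(not update_deed → take_oath)) is O(not take_oath → update_deed), and O(not take_oath) is already established, so O(update_deed).
Premise 4 is O(update_deed → file_patent); since O(update_deed), deontic closure gives O(file_patent).
Premise 11, O(not arm_system → not file_patent), contraposes to O(file_patent → arm_system); with O(file_patent) we get O(arm_system).
Premise 7 is O(not validate_specimen → not arm_system); contrapositively O(arm_system → validate_specimen). Since O(arm_system) holds, K gives O(validate_specimen).
So O(validate_specimen) holds — validate_specimen is obligatory. None of the other listed options is made obligatory by any chain of premises.

validate_specimen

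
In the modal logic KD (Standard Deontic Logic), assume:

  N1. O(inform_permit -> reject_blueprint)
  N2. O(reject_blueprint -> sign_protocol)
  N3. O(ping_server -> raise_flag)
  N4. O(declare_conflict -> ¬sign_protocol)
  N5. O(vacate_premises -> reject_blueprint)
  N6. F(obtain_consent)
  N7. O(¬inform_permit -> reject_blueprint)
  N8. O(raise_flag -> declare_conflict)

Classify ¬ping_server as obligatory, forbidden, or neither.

Obligatory

Premises 7 and 1 cover both cases: O(¬inform_permit -> reject_blueprint) and O(inform_permit -> reject_blueprint). Since ¬inform_permit ∨ inform_permit is a tautology, O(reject_blueprint) follows.
From O(reject_blueprint) and premise 2, O(reject_blueprint -> sign_protocol), we obtain O(sign_protocol).
Premise 4 is O(declare_conflict -> ¬sign_protocol); contrapositively O(sign_protocol -> ¬declare_conflict). Since O(sign_protocol) holds, K gives O(¬declare_conflict).
Premise 8, O(raise_flag -> declare_conflict), contraposes to O(¬declare_conflict -> ¬raise_flag); with O(¬declare_conflict) we get O(¬raise_flag).
Premise 3, O(ping_server -> raise_flag), contraposes to O(¬raise_flag -> ¬ping_server); with O(¬raise_flag) we get O(¬ping_server).
Premises 5, 6 do not contribute to this derivation.
Hence ¬ping_server is obligatory.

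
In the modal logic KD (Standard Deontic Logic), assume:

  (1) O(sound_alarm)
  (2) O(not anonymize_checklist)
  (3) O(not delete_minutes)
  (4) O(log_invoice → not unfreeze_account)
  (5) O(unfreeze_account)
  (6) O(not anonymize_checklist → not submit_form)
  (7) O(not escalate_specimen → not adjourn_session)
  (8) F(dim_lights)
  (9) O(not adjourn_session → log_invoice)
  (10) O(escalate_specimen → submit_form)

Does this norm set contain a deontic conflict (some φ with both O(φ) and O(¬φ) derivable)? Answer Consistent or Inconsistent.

Premise 5 states O(unfreeze_account) outright.
Premise 4, O(log_invoice → not unfreeze_account), contraposes to O(unfreeze_account → not log_invoice); with O(unfreeze_account) we get O(not log_invoice).
Premise 9, O(not adjourn_session → log_invoice), contraposes to O(not log_invoice → adjourn_session); with O(not log_invoice) we get O(adjourn_session).
The contrapositive of premise 7 (O(not escalate_specimen → not adjourn_session)) is O(adjourn_session → escalate_specimen), and O(adjourn_session) is already established, so O(escalate_specimen).
With premise 10, O(escalate_specimen → submit_form), the K-axiom yields O(submit_form).
Premise 6, O(not anonymize_checklist → not submit_form), contraposes to O(submit_form → anonymize_checklist); with O(submit_form) we get O(anonymize_checklist).
However, premise 2 gives O(not anonymize_checklist).
We now have both O(anonymize_checklist) and O(not anonymize_checklist) — anonymize_checklist is simultaneously obligatory and forbidden, violating the D-axiom.

Inconsistent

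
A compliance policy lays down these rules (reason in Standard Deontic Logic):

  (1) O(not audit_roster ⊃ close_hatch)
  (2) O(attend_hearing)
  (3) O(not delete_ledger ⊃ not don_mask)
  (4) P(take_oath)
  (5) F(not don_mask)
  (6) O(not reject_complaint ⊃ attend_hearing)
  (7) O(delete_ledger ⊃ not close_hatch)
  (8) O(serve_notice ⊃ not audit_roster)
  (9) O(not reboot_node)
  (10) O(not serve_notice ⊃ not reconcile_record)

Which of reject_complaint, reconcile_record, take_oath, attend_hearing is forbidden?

reconcile_record

F(not don_mask) at premise 5 means O(don_mask).
Premise 3, O(not delete_ledger ⊃ not don_mask), contraposes to O(don_mask ⊃ delete_ledger); with O(don_mask) we get O(delete_ledger).
Applying K to premise 7 (O(delete_ledger ⊃ not close_hatch)) and O(delete_ledger) yields O(not close_hatch).
Premise 1, O(not audit_roster ⊃ close_hatch), contraposes to O(not close_hatch ⊃ audit_roster); with O(not close_hatch) we get O(audit_roster).
Premise 8, O(serve_notice ⊃ not audit_roster), contraposes to O(audit_roster ⊃ not serve_notice); with O(audit_roster) we get O(not serve_notice).
Applying K to premise 10 (O(not serve_notice ⊃ not reconcile_record)) and O(not serve_notice) yields O(not reconcile_record).
So O(not reconcile_record) holds, i.e. reconcile_record is forbidden. None of the other listed options is forbidden under the premises.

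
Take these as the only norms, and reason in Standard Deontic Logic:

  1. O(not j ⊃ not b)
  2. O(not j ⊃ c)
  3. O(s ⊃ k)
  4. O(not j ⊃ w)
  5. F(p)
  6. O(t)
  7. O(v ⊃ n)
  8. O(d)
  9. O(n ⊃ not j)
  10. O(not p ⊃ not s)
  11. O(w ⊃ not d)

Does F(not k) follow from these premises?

No

Premise 3 is O(s ⊃ k), but O(s) is not derivable from the premises, so it does not yield O(k).
No other premise forces O(k). An ideal world satisfying every premise can still have not k true, so F(not k) is not derivable.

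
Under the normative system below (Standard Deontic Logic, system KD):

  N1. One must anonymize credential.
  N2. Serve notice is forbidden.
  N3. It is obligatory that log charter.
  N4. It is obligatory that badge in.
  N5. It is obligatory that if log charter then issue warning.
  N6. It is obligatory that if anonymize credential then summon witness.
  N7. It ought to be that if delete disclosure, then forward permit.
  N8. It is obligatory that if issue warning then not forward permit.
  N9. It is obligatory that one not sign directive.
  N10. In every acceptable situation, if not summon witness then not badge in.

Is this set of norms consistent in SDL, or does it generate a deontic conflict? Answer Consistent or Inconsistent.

Consistent

Premise 10 is O(¬summon_witness → ¬badge_in), but O(¬summon_witness) is not derivable from the premises, so it does not yield O(¬badge_in).
So O(¬badge_in) is not derivable, and the apparent clash with O(badge_in) does not arise.
A world satisfying every obligation exists (e.g. anonymize_credential=true, badge_in=true, delete_disclosure=false, forward_permit=false, issue_warning=true, log_charter=true, serve_notice=false, sign_directive=false, summon_witness=true); no atom is both obligatory and forbidden, so the set is consistent.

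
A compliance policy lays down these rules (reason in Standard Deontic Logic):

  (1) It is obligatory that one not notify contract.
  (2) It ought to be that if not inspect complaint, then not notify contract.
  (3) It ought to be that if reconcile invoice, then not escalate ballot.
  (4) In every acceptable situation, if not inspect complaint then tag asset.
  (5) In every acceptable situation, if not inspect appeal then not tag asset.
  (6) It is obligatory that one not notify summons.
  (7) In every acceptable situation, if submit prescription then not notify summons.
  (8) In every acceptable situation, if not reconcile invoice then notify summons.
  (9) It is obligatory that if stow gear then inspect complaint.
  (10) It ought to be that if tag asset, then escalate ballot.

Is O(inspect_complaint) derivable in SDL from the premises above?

Yes

Premise 6 gives O(¬notify_summons).
Premise 8 is O(¬reconcile_invoice → notify_summons); contrapositively O(¬notify_summons → reconcile_invoice). Since O(¬notify_summons) holds, K gives O(reconcile_invoice).
From O(reconcile_invoice) and premise 3, O(reconcile_invoice → ¬escalate_ballot), we obtain O(¬escalate_ballot).
Premise 10 is O(tag_asset → escalate_ballot); contrapositively O(¬escalate_ballot → ¬tag_asset). Since O(¬escalate_ballot) holds, K gives O(¬tag_asset).
Premise 4 is O(¬inspect_complaint → tag_asset); contrapositively O(¬tag_asset → inspect_complaint). Since O(¬tag_asset) holds, K gives O(inspect_complaint).
Premises 1, 2, 5, 7, 9 do not contribute to this derivation.
So O(inspect_complaint) follows.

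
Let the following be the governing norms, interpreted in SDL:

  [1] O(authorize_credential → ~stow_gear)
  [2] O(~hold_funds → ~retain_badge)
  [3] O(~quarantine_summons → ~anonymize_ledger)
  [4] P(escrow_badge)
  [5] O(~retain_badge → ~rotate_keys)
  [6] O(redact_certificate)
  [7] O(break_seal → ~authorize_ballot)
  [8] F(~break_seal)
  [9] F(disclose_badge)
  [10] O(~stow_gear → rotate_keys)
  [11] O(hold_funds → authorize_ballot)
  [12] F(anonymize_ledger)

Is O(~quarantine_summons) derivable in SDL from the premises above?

No

Premise 3 is O(~quarantine_summons → ~anonymize_ledger); even if O(~anonymize_ledger) held, inferring O(~quarantine_summons) would be affirming the consequent — invalid.
No other premise forces O(~quarantine_summons). An ideal world satisfying every premise can still have ~quarantine_summons false, so O(~quarantine_summons) is not derivable.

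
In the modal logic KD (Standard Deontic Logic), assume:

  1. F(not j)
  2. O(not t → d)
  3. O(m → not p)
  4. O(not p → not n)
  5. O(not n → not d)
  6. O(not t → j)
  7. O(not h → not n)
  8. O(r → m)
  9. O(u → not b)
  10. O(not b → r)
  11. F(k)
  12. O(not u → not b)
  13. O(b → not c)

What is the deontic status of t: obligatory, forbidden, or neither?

By case analysis on not u: premise 12 gives O(not u → not b) and premise 9 gives O(u → not b), so O(not b) either way.
Applying K to premise 10 (O(not b → r)) and O(not b) yields O(r).
Applying K to premise 8 (O(r → m)) and O(r) yields O(m).
With premise 3, O(m → not p), the K-axiom yields O(not p).
Premise 4 is O(not p → not n); since O(not p), deontic closure gives O(not n).
With premise 5, O(not n → not d), the K-axiom yields O(not d).
The contrapositive of premise 2 (O(not t → d)) is O(not d → t), and O(not d) is already established, so O(t).
Premises 1, 6, 7, 11, 13 do not contribute to this derivation.
Hence t is obligatory.

Obligatory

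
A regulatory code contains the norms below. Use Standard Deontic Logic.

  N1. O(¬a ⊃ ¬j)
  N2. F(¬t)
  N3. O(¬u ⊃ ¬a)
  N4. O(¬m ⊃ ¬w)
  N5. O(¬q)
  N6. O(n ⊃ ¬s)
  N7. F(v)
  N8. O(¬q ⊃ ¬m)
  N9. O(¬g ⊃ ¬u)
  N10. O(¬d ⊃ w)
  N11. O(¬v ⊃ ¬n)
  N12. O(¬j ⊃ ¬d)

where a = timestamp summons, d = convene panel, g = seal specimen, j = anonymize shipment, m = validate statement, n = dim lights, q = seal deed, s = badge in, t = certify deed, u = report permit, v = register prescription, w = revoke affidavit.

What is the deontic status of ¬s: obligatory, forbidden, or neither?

Premise 6 is O(n ⊃ ¬s), but O(n) is not derivable from the premises, so it does not yield O(¬s).
No premise or chain of K-axiom applications forces O(¬s), and none forces O(s). So ¬s is neither obligatory nor forbidden under these norms.

Neither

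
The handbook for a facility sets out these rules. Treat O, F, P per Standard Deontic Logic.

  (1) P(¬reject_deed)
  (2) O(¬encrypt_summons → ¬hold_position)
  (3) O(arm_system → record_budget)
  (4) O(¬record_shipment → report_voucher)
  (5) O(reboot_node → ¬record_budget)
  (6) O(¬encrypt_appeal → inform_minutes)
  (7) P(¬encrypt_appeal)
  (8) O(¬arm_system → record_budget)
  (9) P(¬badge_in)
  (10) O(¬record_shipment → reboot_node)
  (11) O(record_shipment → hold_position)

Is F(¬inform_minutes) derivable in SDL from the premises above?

No

Premise 6 is O(¬encrypt_appeal → inform_minutes), but O(¬encrypt_appeal) is not derivable from the premises (the permission P(¬encrypt_appeal) asserts only ¬O(encrypt_appeal), not O(¬encrypt_appeal)), so it does not yield O(inform_minutes).
No other premise forces O(inform_minutes). An ideal world satisfying every premise can still have ¬inform_minutes true, so F(¬inform_minutes) is not derivable.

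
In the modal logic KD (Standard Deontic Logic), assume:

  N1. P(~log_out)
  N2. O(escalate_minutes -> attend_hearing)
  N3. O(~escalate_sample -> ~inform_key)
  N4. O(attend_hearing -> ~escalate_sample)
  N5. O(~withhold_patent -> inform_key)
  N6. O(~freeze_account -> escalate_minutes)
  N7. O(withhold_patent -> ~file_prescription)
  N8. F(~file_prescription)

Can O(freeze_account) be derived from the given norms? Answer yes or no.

Premise 8, F(~file_prescription), is equivalent to O(file_prescription).
Premise 7, O(withhold_patent -> ~file_prescription), contraposes to O(file_prescription -> ~withhold_patent); with O(file_prescription) we get O(~withhold_patent).
With premise 5, O(~withhold_patent -> inform_key), the K-axiom yields O(inform_key).
Premise 3 is O(~escalate_sample -> ~inform_key); contrapositively O(inform_key -> escalate_sample). Since O(inform_key) holds, K gives O(escalate_sample).
Premise 4, O(attend_hearing -> ~escalate_sample), contraposes to O(escalate_sample -> ~attend_hearing); with O(escalate_sample) we get O(~attend_hearing).
Premise 2 is O(escalate_minutes -> attend_hearing); contrapositively O(~attend_hearing -> ~escalate_minutes). Since O(~attend_hearing) holds, K gives O(~escalate_minutes).
Premise 6, O(~freeze_account -> escalate_minutes), contraposes to O(~escalate_minutes -> freeze_account); with O(~escalate_minutes) we get O(freeze_account).
Premise 1 does not contribute to this derivation.
So O(freeze_account) follows.

Yes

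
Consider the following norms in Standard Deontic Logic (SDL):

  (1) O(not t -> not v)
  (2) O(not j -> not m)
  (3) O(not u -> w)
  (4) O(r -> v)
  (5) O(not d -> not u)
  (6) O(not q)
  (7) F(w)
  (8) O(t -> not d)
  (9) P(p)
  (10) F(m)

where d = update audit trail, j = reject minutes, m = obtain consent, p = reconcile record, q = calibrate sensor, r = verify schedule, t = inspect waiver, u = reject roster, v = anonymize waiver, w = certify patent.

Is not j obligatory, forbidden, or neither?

Neither

Premise 2 is O(not j -> not m); even if O(not m) held, inferring O(not j) would be affirming the consequent — invalid.
No premise or chain of K-axiom applications forces O(not j), and none forces O(j). So not j is neither obligatory nor forbidden under these norms.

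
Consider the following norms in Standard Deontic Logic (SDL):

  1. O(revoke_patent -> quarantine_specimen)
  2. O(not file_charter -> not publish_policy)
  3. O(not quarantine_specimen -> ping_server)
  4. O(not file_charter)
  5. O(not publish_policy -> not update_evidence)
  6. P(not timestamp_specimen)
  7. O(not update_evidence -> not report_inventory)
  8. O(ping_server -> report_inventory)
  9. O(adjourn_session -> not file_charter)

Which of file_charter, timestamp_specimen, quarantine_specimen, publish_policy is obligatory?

quarantine_specimen

Premise 4 states O(not file_charter) outright.
Applying K to premise 2 (O(not file_charter -> not publish_policy)) and O(not file_charter) yields O(not publish_policy).
With premise 5, O(not publish_policy -> not update_evidence), the K-axiom yields O(not update_evidence).
From O(not update_evidence) and premise 7, O(not update_evidence -> not report_inventory), we obtain O(not report_inventory).
Premise 8 is O(ping_server -> report_inventory); contrapositively O(not report_inventory -> not ping_server). Since O(not report_inventory) holds, K gives O(not ping_server).
Premise 3, O(not quarantine_specimen -> ping_server), contraposes to O(not ping_server -> quarantine_specimen); with O(not ping_server) we get O(quarantine_specimen).
So O(quarantine_specimen) holds — quarantine_specimen is obligatory. None of the other listed options is made obligatory by any chain of premises.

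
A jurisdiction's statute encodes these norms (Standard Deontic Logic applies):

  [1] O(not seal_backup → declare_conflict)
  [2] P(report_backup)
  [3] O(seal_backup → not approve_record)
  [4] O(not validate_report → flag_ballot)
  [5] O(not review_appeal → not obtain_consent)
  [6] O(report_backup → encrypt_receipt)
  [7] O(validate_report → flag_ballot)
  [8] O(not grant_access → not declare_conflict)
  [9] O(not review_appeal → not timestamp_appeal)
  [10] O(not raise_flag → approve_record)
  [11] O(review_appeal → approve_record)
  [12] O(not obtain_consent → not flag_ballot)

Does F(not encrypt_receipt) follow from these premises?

No

Premise 6 is O(report_backup → encrypt_receipt), but O(report_backup) is not derivable from the premises (the permission P(report_backup) asserts only not O(not report_backup), not O(report_backup)), so it does not yield O(encrypt_receipt).
No other premise forces O(encrypt_receipt). An ideal world satisfying every premise can still have not encrypt_receipt true, so F(not encrypt_receipt) is not derivable.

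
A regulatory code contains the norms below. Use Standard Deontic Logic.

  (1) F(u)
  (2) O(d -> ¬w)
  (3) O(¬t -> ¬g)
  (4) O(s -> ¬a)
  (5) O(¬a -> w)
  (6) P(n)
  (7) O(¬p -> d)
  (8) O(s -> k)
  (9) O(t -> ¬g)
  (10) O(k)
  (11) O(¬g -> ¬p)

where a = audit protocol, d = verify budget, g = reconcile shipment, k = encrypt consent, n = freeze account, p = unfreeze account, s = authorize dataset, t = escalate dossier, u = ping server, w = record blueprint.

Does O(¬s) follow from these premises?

Yes

By case analysis on ¬t: premise 3 gives O(¬t -> ¬g) and premise 9 gives O(t -> ¬g), so O(¬g) either way.
Applying K to premise 11 (O(¬g -> ¬p)) and O(¬g) yields O(¬p).
From O(¬p) and premise 7, O(¬p -> d), we obtain O(d).
With premise 2, O(d -> ¬w), the K-axiom yields O(¬w).
The contrapositive of premise 5 (O(¬a -> w)) is O(¬w -> a), and O(¬w) is already established, so O(a).
The contrapositive of premise 4 (O(s -> ¬a)) is O(a -> ¬s), and O(a) is already established, so O(¬s).
Premises 1, 6, 8, 10 do not contribute to this derivation.
So O(¬s) follows.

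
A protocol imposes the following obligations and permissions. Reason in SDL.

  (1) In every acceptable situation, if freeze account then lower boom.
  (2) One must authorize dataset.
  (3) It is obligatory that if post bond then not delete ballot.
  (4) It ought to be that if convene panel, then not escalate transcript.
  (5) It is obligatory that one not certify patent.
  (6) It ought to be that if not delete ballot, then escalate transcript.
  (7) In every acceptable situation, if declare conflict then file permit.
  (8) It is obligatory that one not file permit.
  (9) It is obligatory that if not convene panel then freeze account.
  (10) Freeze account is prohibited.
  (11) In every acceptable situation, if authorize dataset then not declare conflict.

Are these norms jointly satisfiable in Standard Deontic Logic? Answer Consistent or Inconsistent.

Premise 7 is O(declare_conflict → file_permit), but O(declare_conflict) is not derivable from the premises, so it does not yield O(file_permit).
So O(file_permit) is not derivable, and the apparent clash with O(¬file_permit) does not arise.
A world satisfying every obligation exists (e.g. authorize_dataset=true, certify_patent=false, convene_panel=true, declare_conflict=false, delete_ballot=true, escalate_transcript=false, file_permit=false, freeze_account=false, lower_boom=false, post_bond=false); no atom is both obligatory and forbidden, so the set is consistent.

Consistent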